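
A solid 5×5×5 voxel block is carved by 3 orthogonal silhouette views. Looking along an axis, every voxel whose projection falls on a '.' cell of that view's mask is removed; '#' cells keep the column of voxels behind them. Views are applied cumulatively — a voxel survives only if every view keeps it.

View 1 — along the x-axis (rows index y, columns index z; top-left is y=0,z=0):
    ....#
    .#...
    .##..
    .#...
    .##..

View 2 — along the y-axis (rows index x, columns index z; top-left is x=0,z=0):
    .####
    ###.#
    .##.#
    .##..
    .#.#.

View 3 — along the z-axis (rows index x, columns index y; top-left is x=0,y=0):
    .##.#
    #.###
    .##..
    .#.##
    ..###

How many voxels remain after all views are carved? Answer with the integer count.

before carving: 125 voxels (5×5×5)
after view 1 [x-axis, 7 of 25 cells solid] → remaining = 35
after view 2 [y-axis, 15 of 25 cells solid] → remaining = 31
after view 3 [z-axis, 15 of 25 cells solid] → remaining = 21

remaining voxels: 21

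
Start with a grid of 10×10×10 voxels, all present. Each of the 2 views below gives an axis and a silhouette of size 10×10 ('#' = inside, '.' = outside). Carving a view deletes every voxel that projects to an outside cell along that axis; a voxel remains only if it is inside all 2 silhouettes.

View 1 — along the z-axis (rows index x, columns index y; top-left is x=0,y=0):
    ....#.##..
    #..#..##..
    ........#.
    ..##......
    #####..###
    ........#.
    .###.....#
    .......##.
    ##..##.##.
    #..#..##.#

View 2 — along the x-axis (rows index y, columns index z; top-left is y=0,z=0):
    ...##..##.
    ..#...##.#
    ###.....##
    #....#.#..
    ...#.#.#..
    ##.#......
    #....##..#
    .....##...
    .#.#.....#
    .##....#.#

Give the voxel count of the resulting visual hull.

full grid |V| = 1000
V1 z: intersect with XY mask (36 set) -- 360 left
V2 x: intersect with YZ mask (35 set) -- 121 left

|visual hull| = 121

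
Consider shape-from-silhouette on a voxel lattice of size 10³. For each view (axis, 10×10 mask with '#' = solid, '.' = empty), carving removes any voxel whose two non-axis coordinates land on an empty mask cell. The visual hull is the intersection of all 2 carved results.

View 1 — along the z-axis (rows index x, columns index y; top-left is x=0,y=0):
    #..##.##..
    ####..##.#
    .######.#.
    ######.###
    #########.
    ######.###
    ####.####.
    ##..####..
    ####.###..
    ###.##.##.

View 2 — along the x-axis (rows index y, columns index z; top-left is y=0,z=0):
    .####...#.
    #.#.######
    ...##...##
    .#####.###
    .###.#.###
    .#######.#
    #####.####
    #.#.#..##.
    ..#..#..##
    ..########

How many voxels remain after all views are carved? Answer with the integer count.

482 voxels

before carving: 1000 voxels (10×10×10)
carve view 1 (along z, XY-mask fill 74/100): 740 voxels remain
carve view 2 (along x, YZ-mask fill 66/100): 482 voxels remain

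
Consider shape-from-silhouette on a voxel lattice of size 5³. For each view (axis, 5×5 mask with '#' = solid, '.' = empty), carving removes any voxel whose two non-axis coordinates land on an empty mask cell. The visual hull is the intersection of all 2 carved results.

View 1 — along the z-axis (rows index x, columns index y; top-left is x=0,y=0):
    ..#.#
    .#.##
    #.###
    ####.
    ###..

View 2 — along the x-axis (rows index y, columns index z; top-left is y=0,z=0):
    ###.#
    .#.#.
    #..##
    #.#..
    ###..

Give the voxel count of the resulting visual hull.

45 voxels

full grid |V| = 125
V1 z: intersect with XY mask (16 set) -- 80 left
V2 x: intersect with YZ mask (14 set) -- 45 left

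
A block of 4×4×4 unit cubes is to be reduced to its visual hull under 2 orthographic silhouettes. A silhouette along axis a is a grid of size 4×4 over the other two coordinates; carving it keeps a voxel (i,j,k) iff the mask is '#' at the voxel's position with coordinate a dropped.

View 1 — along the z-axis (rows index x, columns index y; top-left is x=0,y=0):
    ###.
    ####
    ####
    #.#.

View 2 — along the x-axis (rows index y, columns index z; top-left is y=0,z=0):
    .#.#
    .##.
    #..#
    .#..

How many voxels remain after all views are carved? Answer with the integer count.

before carving: 64 voxels (4×4×4)
carve view 1 (along z, XY-mask fill 13/16): 52 voxels remain
carve view 2 (along x, YZ-mask fill 7/16): 24 voxels remain

24 voxels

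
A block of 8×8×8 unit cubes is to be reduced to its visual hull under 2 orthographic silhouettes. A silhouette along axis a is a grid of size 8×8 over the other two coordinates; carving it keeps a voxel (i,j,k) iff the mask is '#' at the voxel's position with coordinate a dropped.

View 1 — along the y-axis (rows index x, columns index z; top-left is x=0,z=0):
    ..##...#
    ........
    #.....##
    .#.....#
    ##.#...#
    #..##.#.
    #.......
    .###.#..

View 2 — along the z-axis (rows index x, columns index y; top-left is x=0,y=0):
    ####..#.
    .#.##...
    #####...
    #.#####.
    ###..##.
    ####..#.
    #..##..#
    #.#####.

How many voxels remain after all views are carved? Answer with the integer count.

110 voxels

initial block: 8^3 = 512
V1 y: intersect with XZ mask (21 set) -- 168 left
V2 z: intersect with XY mask (39 set) -- 110 left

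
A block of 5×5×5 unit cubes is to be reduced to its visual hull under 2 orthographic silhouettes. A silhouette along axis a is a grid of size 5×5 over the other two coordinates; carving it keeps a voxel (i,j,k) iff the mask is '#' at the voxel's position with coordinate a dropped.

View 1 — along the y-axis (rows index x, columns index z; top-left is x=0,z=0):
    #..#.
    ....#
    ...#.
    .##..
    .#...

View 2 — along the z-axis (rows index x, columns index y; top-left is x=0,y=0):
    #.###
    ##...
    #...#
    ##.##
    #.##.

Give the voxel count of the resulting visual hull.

start: 5×5×5 = 125 voxels
  1. axis=1 (XZ plane), |mask|=7  ⇒  voxels=35
  2. axis=2 (XY plane), |mask|=15  ⇒  voxels=23

voxel count = 23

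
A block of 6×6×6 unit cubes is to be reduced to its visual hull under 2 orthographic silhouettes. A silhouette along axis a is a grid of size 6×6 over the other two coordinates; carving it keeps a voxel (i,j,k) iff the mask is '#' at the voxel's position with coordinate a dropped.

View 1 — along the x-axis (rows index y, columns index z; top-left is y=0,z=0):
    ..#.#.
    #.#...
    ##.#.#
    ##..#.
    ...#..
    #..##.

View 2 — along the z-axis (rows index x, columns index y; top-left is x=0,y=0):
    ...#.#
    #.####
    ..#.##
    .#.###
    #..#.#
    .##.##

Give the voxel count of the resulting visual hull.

start: 6×6×6 = 216 voxels
[1] x-view keeps 15 columns → grid now 90
[2] z-view keeps 21 columns → grid now 54

voxel count = 54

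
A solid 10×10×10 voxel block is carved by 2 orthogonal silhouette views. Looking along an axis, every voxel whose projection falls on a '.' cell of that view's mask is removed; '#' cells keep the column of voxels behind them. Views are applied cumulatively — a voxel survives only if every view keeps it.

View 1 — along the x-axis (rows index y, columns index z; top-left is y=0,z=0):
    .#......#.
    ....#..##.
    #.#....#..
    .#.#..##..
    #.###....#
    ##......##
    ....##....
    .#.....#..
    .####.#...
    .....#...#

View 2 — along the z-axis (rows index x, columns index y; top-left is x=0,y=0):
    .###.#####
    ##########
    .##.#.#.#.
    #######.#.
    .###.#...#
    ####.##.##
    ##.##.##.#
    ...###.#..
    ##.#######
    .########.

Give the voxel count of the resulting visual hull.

before carving: 1000 voxels (10×10×10)
V1 x: intersect with YZ mask (32 set) -- 320 left
V2 z: intersect with XY mask (72 set) -- 236 left

remaining voxels: 236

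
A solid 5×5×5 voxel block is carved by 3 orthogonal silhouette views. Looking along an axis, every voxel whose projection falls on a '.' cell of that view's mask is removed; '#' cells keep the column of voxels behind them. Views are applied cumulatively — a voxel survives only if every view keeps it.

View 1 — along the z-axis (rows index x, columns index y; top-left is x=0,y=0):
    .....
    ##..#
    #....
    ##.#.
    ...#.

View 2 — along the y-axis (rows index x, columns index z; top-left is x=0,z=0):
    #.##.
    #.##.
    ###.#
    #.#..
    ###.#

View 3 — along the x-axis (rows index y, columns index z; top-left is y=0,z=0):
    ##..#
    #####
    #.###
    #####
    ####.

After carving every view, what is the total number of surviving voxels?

19 voxels

initial block: 5^3 = 125
  1. axis=2 (XY plane), |mask|=8  ⇒  voxels=40
  2. axis=1 (XZ plane), |mask|=16  ⇒  voxels=23
  3. axis=0 (YZ plane), |mask|=21  ⇒  voxels=19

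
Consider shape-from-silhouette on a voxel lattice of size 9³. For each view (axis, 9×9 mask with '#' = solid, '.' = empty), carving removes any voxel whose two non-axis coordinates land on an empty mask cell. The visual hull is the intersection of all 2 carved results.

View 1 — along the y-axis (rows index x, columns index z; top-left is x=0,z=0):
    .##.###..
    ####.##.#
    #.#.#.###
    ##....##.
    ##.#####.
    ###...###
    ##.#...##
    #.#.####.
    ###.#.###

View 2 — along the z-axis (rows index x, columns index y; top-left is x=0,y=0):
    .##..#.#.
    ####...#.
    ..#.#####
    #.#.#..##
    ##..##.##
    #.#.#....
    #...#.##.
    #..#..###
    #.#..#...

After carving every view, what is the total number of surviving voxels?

full grid |V| = 729
  1. axis=1 (XZ plane), |mask|=53  ⇒  voxels=477
  2. axis=2 (XY plane), |mask|=41  ⇒  voxels=242

voxel count = 242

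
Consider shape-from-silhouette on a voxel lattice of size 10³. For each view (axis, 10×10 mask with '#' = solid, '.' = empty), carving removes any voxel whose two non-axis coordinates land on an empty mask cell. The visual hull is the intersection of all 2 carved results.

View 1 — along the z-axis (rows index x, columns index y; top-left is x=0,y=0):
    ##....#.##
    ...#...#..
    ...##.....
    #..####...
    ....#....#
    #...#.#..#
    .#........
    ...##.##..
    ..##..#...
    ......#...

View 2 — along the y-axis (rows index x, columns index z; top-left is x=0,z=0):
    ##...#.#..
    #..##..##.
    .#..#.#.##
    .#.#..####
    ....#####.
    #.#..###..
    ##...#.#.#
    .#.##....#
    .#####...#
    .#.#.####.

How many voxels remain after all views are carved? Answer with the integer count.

before carving: 1000 voxels (10×10×10)
  1. axis=2 (XY plane), |mask|=29  ⇒  voxels=290
  2. axis=1 (XZ plane), |mask|=51  ⇒  voxels=145

|visual hull| = 145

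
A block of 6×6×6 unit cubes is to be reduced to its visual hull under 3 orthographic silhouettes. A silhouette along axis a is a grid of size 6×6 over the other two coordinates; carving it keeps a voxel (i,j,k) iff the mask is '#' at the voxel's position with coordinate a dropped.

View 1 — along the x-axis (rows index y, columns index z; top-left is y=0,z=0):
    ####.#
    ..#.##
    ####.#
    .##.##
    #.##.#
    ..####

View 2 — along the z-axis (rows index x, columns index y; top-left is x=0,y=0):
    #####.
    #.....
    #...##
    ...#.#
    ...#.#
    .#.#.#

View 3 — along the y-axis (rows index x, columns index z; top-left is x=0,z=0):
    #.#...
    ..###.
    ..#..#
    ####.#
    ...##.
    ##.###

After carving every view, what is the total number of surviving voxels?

remaining voxels: 33

before carving: 216 voxels (6×6×6)
carve view 1 (along x, YZ-mask fill 25/36): 150 voxels remain
carve view 2 (along z, XY-mask fill 16/36): 66 voxels remain
carve view 3 (along y, XZ-mask fill 19/36): 33 voxels remain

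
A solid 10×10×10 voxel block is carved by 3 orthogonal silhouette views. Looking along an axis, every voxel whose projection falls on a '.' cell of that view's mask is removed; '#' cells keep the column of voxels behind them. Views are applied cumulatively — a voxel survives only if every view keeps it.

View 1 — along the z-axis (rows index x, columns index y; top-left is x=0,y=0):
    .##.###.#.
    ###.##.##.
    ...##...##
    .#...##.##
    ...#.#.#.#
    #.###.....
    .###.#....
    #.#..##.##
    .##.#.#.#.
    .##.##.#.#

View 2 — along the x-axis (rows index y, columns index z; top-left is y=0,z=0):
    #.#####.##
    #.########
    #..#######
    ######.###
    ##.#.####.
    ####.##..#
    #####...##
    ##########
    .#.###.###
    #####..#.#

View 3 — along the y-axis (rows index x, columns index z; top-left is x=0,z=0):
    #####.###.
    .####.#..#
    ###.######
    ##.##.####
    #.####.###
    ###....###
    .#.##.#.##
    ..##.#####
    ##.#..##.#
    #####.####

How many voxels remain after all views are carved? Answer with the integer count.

283 voxels

before carving: 1000 voxels (10×10×10)
after view 1 [z-axis, 51 of 100 cells solid] → remaining = 510
after view 2 [x-axis, 79 of 100 cells solid] → remaining = 396
after view 3 [y-axis, 73 of 100 cells solid] → remaining = 283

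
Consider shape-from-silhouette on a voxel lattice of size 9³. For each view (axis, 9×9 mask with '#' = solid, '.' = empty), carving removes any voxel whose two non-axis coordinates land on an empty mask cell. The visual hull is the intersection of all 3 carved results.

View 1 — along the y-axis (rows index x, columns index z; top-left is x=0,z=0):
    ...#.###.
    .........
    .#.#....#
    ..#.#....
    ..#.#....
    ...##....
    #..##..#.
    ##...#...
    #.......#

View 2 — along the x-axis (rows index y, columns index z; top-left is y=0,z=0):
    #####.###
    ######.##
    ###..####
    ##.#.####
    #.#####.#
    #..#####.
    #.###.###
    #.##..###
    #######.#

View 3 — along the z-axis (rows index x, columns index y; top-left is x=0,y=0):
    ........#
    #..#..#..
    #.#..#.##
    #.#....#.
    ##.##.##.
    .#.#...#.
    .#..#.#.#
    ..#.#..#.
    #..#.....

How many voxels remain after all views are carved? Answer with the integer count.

full grid |V| = 729
  1. axis=1 (XZ plane), |mask|=22  ⇒  voxels=198
  2. axis=0 (YZ plane), |mask|=64  ⇒  voxels=157
  3. axis=2 (XY plane), |mask|=30  ⇒  voxels=55

55 voxels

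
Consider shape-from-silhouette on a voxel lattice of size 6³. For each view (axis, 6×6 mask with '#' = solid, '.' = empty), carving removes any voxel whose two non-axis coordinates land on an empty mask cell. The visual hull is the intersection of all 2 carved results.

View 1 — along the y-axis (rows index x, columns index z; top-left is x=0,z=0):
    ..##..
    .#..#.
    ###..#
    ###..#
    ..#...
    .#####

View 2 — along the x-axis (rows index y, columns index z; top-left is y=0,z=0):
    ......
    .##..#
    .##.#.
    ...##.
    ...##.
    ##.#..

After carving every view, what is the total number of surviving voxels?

39 voxels

before carving: 216 voxels (6×6×6)
  1. axis=1 (XZ plane), |mask|=18  ⇒  voxels=108
  2. axis=0 (YZ plane), |mask|=13  ⇒  voxels=39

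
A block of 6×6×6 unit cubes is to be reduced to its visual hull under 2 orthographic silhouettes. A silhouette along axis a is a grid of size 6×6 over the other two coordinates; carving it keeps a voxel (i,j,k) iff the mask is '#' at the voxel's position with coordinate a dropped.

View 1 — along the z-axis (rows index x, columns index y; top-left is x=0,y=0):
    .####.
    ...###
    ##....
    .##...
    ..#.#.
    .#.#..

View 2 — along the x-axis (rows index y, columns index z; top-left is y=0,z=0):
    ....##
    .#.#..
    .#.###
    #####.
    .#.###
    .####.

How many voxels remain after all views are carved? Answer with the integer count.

full grid |V| = 216
[1] z-view keeps 15 columns → grid now 90
[2] x-view keeps 21 columns → grid now 53

voxel count = 53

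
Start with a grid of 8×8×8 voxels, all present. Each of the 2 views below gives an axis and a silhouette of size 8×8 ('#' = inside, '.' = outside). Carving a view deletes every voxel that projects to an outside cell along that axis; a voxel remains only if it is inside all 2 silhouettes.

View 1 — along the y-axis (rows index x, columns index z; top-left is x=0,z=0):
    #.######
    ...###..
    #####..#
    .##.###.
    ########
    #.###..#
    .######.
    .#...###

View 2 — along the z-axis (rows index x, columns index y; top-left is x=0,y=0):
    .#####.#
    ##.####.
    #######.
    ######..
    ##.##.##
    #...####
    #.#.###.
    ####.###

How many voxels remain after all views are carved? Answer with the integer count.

before carving: 512 voxels (8×8×8)
step 1: project along y, AND mask (44/64) → |grid| = 352
step 2: project along z, AND mask (48/64) → |grid| = 263

voxel count = 263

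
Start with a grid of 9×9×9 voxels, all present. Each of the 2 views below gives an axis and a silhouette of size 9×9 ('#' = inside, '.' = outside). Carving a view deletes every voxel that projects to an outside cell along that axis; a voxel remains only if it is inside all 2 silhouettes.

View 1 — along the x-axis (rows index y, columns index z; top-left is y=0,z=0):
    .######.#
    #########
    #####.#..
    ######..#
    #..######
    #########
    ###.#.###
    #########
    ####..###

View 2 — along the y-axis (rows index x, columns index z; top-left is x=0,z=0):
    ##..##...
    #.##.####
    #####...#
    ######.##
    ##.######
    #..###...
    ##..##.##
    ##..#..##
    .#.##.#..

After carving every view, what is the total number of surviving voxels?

voxel count = 394

full grid |V| = 729
  1. axis=0 (YZ plane), |mask|=68  ⇒  voxels=612
  2. axis=1 (XZ plane), |mask|=52  ⇒  voxels=394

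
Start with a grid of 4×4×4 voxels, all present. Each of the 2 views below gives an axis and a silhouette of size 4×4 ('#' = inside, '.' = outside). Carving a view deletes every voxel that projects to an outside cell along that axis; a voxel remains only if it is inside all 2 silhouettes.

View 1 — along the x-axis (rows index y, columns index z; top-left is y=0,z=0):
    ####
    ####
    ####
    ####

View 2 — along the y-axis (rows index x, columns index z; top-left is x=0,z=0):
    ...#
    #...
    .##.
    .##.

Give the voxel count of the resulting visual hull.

full grid |V| = 64
  1. axis=0 (YZ plane), |mask|=16  ⇒  voxels=64
  2. axis=1 (XZ plane), |mask|=6  ⇒  voxels=24

voxel count = 24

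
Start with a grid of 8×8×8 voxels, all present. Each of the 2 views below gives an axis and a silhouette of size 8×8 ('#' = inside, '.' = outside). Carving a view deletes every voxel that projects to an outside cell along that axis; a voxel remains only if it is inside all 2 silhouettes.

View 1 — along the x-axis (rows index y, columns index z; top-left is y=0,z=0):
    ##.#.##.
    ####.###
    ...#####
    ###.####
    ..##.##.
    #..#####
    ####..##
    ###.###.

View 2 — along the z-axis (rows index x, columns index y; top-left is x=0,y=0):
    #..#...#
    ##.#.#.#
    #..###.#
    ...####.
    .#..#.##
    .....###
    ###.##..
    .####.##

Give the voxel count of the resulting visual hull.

voxel count = 203

start: 8×8×8 = 512 voxels
after view 1 [x-axis, 46 of 64 cells solid] → remaining = 368
after view 2 [z-axis, 35 of 64 cells solid] → remaining = 203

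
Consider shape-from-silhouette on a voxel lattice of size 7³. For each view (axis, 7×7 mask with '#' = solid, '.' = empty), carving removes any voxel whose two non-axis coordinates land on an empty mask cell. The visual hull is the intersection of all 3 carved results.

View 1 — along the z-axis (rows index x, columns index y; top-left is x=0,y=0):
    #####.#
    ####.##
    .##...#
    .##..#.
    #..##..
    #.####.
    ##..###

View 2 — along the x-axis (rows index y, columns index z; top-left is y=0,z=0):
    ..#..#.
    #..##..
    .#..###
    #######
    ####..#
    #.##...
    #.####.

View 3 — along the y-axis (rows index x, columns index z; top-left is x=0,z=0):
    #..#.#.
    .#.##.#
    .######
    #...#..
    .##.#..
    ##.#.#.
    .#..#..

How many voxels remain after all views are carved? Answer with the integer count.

voxel count = 59

before carving: 343 voxels (7×7×7)
step 1: project along z, AND mask (31/49) → |grid| = 217
step 2: project along x, AND mask (29/49) → |grid| = 125
step 3: project along y, AND mask (24/49) → |grid| = 59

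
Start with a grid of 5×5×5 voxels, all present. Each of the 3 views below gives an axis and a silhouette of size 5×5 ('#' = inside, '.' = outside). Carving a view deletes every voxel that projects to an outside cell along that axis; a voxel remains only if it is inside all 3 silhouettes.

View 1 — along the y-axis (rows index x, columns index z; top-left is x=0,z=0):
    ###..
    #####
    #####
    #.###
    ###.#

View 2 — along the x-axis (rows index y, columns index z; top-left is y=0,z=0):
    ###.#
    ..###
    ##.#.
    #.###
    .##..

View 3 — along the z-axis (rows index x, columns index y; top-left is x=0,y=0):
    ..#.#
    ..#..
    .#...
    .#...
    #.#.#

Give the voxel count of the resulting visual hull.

21 voxels

initial block: 5^3 = 125
V1 y: intersect with XZ mask (21 set) -- 105 left
V2 x: intersect with YZ mask (16 set) -- 68 left
V3 z: intersect with XY mask (8 set) -- 21 left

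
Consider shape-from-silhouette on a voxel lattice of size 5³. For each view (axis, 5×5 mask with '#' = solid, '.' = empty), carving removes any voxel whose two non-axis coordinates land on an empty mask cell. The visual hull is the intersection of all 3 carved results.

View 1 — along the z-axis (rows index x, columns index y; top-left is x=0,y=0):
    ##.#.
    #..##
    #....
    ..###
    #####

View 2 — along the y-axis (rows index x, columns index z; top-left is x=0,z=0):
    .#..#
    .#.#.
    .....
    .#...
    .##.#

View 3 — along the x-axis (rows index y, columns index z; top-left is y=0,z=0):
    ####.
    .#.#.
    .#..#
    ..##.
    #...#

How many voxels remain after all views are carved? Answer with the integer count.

remaining voxels: 13

before carving: 125 voxels (5×5×5)
after view 1 [z-axis, 15 of 25 cells solid] → remaining = 75
after view 2 [y-axis, 8 of 25 cells solid] → remaining = 30
after view 3 [x-axis, 12 of 25 cells solid] → remaining = 13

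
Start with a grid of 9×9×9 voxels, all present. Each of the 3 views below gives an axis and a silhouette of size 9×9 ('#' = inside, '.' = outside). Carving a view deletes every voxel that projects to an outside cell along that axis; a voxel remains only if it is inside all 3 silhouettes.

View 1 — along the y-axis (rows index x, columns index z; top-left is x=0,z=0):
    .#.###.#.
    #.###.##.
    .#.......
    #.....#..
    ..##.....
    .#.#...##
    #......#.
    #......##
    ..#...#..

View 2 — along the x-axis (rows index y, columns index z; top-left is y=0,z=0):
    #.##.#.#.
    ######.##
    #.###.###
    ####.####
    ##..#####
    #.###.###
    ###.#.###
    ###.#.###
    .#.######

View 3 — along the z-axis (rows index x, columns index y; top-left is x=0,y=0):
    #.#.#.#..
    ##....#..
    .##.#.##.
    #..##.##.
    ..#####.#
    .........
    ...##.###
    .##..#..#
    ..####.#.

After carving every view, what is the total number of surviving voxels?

full grid |V| = 729
  1. axis=1 (XZ plane), |mask|=27  ⇒  voxels=243
  2. axis=0 (YZ plane), |mask|=63  ⇒  voxels=196
  3. axis=2 (XY plane), |mask|=37  ⇒  voxels=77

voxel count = 77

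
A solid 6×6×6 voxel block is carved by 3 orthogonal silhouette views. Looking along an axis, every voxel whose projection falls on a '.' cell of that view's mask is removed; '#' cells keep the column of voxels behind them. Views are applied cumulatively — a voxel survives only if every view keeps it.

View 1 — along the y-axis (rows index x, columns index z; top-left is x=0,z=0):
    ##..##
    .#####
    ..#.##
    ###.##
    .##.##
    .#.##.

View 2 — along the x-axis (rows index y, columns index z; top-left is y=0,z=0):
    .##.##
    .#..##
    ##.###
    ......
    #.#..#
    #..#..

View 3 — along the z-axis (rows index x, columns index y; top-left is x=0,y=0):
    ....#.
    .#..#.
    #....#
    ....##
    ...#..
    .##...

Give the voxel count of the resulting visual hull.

start: 6×6×6 = 216 voxels
V1 y: intersect with XZ mask (24 set) -- 144 left
V2 x: intersect with YZ mask (17 set) -- 71 left
V3 z: intersect with XY mask (10 set) -- 19 left

remaining voxels: 19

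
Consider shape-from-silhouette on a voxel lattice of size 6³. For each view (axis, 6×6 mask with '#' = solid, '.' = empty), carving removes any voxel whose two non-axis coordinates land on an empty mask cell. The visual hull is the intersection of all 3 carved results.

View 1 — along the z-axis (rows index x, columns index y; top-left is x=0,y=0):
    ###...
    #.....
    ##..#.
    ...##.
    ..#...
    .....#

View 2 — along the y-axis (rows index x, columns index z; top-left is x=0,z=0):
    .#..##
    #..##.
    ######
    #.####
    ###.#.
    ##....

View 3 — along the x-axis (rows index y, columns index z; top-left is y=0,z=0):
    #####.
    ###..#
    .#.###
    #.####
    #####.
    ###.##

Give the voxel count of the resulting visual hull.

initial block: 6^3 = 216
V1 z: intersect with XY mask (11 set) -- 66 left
V2 y: intersect with XZ mask (23 set) -- 46 left
V3 x: intersect with YZ mask (28 set) -- 37 left

remaining voxels: 37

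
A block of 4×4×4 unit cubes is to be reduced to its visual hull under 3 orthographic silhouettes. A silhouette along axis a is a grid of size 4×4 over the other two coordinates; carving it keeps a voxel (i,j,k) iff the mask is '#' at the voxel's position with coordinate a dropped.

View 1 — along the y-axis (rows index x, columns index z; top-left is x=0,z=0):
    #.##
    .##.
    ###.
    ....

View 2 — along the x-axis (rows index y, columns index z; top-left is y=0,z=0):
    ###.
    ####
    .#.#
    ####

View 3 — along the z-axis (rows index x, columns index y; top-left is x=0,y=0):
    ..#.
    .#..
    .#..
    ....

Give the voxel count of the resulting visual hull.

initial block: 4^3 = 64
step 1: project along y, AND mask (8/16) → |grid| = 32
step 2: project along x, AND mask (13/16) → |grid| = 26
step 3: project along z, AND mask (3/16) → |grid| = 6

voxel count = 6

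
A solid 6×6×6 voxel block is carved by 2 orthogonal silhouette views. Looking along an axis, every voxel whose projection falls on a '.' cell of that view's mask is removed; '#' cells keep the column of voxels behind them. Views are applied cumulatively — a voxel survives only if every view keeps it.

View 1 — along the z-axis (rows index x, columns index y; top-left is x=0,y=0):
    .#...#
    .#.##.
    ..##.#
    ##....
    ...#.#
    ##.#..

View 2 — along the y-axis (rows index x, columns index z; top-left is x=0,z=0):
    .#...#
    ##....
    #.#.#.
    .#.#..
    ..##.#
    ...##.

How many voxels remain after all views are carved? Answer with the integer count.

|visual hull| = 35

before carving: 216 voxels (6×6×6)
after view 1 [z-axis, 15 of 36 cells solid] → remaining = 90
after view 2 [y-axis, 14 of 36 cells solid] → remaining = 35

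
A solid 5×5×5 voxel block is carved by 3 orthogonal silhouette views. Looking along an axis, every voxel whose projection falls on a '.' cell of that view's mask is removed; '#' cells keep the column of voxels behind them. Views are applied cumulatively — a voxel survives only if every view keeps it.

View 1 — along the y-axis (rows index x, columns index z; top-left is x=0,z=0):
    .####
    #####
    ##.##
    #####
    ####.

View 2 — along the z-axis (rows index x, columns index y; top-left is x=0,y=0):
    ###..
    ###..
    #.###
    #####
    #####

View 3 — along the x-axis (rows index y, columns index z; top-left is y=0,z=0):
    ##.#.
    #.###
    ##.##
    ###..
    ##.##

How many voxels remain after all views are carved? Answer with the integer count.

initial block: 5^3 = 125
after view 1 [y-axis, 22 of 25 cells solid] → remaining = 110
after view 2 [z-axis, 20 of 25 cells solid] → remaining = 88
after view 3 [x-axis, 18 of 25 cells solid] → remaining = 65

voxel count = 65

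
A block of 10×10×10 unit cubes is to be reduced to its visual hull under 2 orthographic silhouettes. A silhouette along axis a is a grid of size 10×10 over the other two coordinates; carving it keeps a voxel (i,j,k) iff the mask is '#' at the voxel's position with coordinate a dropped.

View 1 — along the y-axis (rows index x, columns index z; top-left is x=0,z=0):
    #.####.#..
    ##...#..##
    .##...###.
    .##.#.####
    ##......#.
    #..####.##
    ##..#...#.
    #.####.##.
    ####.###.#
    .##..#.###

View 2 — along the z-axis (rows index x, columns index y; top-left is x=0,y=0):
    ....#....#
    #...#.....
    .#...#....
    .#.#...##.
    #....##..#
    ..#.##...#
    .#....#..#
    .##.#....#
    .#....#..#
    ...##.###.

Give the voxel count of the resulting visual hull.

start: 10×10×10 = 1000 voxels
after view 1 [y-axis, 58 of 100 cells solid] → remaining = 580
after view 2 [z-axis, 33 of 100 cells solid] → remaining = 194

remaining voxels: 194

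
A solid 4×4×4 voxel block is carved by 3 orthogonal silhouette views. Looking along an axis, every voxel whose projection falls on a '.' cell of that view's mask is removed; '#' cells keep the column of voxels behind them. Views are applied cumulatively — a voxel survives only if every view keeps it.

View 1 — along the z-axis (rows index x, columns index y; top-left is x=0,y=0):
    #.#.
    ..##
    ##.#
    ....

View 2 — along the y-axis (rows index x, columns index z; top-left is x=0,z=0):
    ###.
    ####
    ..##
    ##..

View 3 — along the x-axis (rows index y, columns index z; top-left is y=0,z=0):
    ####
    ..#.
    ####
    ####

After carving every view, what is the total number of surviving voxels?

start: 4×4×4 = 64 voxels
step 1: project along z, AND mask (7/16) → |grid| = 28
step 2: project along y, AND mask (11/16) → |grid| = 20
step 3: project along x, AND mask (13/16) → |grid| = 19

|visual hull| = 19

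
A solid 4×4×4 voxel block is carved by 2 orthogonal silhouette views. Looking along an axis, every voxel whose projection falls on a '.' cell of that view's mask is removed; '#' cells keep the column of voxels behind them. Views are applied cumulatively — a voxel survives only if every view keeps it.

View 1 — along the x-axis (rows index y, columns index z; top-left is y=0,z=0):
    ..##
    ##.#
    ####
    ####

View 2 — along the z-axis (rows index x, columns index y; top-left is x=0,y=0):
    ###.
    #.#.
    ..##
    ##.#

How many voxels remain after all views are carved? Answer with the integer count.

before carving: 64 voxels (4×4×4)
step 1: project along x, AND mask (13/16) → |grid| = 52
step 2: project along z, AND mask (10/16) → |grid| = 32

remaining voxels: 32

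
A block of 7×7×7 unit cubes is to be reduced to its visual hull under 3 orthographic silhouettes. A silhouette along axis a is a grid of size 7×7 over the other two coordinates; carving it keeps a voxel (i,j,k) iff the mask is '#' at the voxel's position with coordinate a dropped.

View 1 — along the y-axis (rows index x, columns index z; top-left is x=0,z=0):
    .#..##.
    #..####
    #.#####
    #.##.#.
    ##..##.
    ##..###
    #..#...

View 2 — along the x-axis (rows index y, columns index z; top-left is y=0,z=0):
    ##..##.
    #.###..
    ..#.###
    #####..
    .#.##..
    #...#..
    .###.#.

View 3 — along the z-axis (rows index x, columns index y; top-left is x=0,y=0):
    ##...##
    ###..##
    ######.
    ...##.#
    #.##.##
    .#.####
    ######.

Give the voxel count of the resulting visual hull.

full grid |V| = 343
carve view 1 (along y, XZ-mask fill 29/49): 203 voxels remain
carve view 2 (along x, YZ-mask fill 26/49): 111 voxels remain
carve view 3 (along z, XY-mask fill 34/49): 77 voxels remain

voxel count = 77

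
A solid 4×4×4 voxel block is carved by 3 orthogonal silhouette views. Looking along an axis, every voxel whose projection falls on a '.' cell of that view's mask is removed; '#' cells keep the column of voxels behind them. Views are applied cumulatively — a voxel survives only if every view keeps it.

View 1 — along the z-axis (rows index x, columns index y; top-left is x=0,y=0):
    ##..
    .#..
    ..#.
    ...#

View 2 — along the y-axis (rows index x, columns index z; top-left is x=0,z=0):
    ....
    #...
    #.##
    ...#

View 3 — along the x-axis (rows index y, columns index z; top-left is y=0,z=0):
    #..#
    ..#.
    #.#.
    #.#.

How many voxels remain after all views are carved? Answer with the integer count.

2 voxels

initial block: 4^3 = 64
after view 1 [z-axis, 5 of 16 cells solid] → remaining = 20
after view 2 [y-axis, 5 of 16 cells solid] → remaining = 5
after view 3 [x-axis, 7 of 16 cells solid] → remaining = 2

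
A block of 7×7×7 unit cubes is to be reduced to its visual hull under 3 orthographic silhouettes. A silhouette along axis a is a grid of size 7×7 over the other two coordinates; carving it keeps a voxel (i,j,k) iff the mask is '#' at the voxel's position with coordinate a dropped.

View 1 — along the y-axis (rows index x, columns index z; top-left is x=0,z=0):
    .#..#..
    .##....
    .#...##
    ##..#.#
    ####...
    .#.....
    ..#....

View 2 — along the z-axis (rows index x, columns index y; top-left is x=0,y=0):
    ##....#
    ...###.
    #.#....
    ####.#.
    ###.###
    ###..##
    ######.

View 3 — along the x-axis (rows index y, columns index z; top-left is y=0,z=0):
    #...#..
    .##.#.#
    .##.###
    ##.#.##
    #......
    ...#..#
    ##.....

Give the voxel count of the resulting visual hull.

start: 7×7×7 = 343 voxels
  1. axis=1 (XZ plane), |mask|=17  ⇒  voxels=119
  2. axis=2 (XY plane), |mask|=30  ⇒  voxels=73
  3. axis=0 (YZ plane), |mask|=21  ⇒  voxels=34

remaining voxels: 34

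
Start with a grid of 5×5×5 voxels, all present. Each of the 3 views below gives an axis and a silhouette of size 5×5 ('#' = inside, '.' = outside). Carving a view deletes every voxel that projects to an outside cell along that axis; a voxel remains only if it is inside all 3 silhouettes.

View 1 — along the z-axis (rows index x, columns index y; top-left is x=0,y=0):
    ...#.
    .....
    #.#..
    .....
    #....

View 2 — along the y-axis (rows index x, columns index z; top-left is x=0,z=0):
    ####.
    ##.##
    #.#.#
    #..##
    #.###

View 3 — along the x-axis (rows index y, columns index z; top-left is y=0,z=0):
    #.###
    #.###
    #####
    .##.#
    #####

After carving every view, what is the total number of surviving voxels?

start: 5×5×5 = 125 voxels
[1] z-view keeps 4 columns → grid now 20
[2] y-view keeps 18 columns → grid now 14
[3] x-view keeps 21 columns → grid now 12

voxel count = 12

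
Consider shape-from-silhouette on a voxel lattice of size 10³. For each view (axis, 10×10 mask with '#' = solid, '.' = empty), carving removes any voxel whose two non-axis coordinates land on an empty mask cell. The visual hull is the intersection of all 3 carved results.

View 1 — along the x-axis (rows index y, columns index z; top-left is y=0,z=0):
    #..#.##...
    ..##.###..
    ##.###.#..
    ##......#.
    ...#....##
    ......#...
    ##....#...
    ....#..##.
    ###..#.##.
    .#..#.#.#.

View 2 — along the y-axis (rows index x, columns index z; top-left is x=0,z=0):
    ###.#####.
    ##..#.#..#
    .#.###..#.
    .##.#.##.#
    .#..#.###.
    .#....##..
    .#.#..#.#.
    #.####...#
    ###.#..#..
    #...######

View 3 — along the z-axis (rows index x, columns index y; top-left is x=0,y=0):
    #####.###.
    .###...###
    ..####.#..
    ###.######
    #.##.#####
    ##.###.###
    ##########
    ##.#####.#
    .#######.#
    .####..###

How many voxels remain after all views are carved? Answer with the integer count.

initial block: 10^3 = 1000
[1] x-view keeps 38 columns → grid now 380
[2] y-view keeps 54 columns → grid now 213
[3] z-view keeps 77 columns → grid now 164

remaining voxels: 164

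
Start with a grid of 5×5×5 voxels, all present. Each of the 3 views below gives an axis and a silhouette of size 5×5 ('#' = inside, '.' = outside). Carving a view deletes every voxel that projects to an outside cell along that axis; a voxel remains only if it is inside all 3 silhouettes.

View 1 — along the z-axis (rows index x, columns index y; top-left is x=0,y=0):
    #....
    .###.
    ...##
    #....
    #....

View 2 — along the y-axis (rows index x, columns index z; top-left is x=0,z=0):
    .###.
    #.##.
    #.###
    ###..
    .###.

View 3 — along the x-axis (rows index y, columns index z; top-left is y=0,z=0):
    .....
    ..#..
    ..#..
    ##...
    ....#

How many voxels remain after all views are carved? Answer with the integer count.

5 voxels

before carving: 125 voxels (5×5×5)
  1. axis=2 (XY plane), |mask|=8  ⇒  voxels=40
  2. axis=1 (XZ plane), |mask|=16  ⇒  voxels=26
  3. axis=0 (YZ plane), |mask|=5  ⇒  voxels=5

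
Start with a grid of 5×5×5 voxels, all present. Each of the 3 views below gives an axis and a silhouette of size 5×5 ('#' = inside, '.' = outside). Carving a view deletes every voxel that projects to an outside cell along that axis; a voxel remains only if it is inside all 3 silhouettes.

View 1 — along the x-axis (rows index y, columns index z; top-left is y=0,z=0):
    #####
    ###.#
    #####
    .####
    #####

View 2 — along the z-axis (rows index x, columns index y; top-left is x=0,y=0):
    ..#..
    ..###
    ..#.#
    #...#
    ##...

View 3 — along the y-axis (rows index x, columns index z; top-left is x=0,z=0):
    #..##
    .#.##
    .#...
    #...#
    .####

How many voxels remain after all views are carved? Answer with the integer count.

before carving: 125 voxels (5×5×5)
  1. axis=0 (YZ plane), |mask|=23  ⇒  voxels=115
  2. axis=2 (XY plane), |mask|=10  ⇒  voxels=48
  3. axis=1 (XZ plane), |mask|=13  ⇒  voxels=25

|visual hull| = 25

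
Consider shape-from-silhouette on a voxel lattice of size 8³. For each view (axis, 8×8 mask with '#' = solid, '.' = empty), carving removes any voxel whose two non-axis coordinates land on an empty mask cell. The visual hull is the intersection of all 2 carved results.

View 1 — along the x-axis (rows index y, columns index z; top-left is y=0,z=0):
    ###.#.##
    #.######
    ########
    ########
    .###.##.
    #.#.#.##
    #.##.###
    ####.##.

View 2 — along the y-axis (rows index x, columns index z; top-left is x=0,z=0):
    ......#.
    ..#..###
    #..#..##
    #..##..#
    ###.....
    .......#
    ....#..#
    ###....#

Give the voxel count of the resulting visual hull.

before carving: 512 voxels (8×8×8)
V1 x: intersect with YZ mask (51 set) -- 408 left
V2 y: intersect with XZ mask (23 set) -- 150 left

voxel count = 150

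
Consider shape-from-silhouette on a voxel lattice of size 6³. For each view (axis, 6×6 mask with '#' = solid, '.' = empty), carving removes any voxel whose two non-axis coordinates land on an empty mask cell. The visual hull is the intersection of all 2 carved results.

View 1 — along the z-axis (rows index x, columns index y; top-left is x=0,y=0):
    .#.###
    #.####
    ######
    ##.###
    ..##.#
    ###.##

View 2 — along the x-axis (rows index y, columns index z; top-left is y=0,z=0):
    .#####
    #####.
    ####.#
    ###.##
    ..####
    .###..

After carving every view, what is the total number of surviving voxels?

start: 6×6×6 = 216 voxels
  1. axis=2 (XY plane), |mask|=28  ⇒  voxels=168
  2. axis=0 (YZ plane), |mask|=27  ⇒  voxels=123

|visual hull| = 123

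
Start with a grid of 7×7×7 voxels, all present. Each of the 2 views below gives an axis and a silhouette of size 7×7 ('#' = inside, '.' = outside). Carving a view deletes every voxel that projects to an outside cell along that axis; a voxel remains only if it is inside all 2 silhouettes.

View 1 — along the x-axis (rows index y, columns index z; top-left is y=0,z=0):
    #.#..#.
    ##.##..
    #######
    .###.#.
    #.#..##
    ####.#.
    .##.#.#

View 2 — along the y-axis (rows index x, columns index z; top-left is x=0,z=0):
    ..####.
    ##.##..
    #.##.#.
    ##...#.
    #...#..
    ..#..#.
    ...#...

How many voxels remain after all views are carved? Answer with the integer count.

start: 7×7×7 = 343 voxels
step 1: project along x, AND mask (31/49) → |grid| = 217
step 2: project along y, AND mask (20/49) → |grid| = 93

|visual hull| = 93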